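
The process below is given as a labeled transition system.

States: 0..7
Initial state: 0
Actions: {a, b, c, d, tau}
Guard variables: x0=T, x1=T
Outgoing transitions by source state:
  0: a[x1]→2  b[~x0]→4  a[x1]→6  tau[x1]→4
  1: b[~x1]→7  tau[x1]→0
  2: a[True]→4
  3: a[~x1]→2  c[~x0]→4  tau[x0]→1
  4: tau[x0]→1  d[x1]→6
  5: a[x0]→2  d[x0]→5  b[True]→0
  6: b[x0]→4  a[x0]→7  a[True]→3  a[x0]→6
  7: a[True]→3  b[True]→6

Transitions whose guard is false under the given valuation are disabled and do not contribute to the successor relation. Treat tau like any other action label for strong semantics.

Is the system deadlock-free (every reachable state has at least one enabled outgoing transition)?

Answer: DEADLOCK-FREE

Working:
Reachable = {0,1,2,3,4,6,7}
  0: a→2  a→6  tau→4  [deg 3]
  1: tau→0  [deg 1]
  2: a→4  [deg 1]
  3: tau→1  [deg 1]
  4: d→6  tau→1  [deg 2]
  6: a→3  a→6  a→7  b→4  [deg 4]
  7: a→3  b→6  [deg 2]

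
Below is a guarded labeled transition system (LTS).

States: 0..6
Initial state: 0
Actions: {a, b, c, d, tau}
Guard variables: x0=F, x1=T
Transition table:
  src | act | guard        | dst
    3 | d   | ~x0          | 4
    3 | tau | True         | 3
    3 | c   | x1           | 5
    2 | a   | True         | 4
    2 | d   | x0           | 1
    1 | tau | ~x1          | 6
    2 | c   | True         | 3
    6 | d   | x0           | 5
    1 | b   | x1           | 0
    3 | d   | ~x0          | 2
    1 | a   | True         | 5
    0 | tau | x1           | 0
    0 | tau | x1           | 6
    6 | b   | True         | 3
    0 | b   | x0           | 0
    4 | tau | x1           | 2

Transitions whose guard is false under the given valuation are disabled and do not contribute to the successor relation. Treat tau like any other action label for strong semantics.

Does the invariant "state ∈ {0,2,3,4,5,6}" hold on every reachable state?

Safe = {0,2,3,4,5,6}
Reachable = {0,2,3,4,5,6}
  0: safe
  2: safe
  3: safe
  4: safe
  5: safe
  6: safe

Answer: INVARIANT HOLDS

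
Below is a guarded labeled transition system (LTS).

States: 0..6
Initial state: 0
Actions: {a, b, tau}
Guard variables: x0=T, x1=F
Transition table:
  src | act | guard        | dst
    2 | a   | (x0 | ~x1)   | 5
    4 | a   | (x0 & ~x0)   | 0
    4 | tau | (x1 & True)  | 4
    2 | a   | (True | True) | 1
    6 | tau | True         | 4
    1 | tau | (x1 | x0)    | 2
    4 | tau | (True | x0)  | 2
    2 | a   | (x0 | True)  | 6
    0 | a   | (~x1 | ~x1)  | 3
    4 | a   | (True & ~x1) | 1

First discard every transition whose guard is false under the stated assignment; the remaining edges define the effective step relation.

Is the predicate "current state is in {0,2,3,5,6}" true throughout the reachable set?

Safe = {0,2,3,5,6}
R = {0,3}
  0: safe
  3: safe

Answer: INVARIANT HOLDS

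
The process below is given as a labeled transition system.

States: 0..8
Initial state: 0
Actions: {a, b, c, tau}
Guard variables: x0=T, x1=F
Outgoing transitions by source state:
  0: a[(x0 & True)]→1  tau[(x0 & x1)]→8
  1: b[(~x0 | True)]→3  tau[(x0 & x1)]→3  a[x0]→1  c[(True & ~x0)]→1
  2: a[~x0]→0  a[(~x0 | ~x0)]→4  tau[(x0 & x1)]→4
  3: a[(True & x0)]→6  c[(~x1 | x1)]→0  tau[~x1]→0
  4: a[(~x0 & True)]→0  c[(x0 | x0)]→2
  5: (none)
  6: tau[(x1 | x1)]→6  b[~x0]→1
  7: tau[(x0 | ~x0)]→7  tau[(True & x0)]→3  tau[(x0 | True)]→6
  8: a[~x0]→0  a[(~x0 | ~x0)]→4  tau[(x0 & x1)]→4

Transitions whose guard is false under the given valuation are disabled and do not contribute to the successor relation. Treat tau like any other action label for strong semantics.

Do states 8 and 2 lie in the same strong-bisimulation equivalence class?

Answer: BISIMILAR

Trace:
Compute ~ classes (split until stable):
  π0 = {{0,1,2,3,4,5,6,7,8}}
  π1 = {{0},{1},{2,5,6,8},{3},{4},{7}}
6 equivalence class(es) (converged in 2)
class of 8: {2,5,6,8}; class of 2: {2,5,6,8}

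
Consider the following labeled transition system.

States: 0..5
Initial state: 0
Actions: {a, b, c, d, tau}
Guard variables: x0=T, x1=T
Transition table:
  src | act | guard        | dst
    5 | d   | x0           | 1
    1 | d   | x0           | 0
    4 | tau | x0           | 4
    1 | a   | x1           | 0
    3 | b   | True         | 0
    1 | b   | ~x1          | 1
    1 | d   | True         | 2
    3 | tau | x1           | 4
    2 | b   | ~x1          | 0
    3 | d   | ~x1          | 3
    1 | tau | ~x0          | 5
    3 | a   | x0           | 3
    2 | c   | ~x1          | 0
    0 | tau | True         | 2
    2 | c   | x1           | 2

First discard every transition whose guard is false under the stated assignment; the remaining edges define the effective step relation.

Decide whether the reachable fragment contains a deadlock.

R = {0,2}
  0: tau→2  [1 out]
  2: c→2  [1 out]

Answer: DEADLOCK-FREE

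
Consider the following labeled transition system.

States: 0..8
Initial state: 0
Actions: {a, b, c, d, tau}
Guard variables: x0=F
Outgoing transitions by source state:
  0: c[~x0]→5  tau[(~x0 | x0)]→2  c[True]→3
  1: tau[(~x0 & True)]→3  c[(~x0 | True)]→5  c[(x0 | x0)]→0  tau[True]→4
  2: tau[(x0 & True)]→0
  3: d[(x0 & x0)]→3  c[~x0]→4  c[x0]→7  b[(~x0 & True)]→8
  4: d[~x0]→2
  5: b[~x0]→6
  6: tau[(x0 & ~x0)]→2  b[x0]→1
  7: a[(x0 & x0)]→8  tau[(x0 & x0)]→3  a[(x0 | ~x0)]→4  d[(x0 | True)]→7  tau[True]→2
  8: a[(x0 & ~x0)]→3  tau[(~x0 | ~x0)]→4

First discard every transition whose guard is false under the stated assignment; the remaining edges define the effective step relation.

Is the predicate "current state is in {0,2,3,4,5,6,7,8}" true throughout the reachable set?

Inv-set: {0,2,3,4,5,6,7,8}
R = {0,2,3,4,5,6,8}
  0: safe
  2: safe
  3: safe
  4: safe
  5: safe
  6: safe
  8: safe

Answer: INVARIANT HOLDS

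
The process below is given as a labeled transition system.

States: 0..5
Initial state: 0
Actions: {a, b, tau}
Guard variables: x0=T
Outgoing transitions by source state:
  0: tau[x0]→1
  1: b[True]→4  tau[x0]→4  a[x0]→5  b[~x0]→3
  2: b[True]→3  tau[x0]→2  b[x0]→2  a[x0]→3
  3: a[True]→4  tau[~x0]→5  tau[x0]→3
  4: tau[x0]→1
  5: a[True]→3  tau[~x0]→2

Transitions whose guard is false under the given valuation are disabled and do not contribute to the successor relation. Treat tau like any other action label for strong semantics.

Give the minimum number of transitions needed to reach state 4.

BFS to 4:
  depth 0: {0}
  depth 1: {1}
  depth 2: {4,5}
first hit 4 at d=2 via tau·b

Answer: 2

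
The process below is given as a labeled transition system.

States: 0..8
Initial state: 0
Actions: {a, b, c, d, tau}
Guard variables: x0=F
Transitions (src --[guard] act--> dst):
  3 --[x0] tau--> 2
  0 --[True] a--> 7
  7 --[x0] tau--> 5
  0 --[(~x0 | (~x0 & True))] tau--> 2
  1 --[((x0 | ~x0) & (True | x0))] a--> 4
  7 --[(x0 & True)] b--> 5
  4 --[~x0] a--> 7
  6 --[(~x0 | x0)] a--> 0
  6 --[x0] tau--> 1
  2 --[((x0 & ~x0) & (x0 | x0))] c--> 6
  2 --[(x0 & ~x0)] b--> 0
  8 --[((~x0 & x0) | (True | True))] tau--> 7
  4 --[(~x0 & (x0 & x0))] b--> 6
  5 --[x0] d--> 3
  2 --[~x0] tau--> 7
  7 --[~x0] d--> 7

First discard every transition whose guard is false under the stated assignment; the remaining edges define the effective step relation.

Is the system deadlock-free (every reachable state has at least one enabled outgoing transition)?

Answer: DEADLOCK-FREE

Working:
Reach set: {0,2,7}
  0: a→7  tau→2  [2 out]
  2: tau→7  [1 out]
  7: d→7  [1 out]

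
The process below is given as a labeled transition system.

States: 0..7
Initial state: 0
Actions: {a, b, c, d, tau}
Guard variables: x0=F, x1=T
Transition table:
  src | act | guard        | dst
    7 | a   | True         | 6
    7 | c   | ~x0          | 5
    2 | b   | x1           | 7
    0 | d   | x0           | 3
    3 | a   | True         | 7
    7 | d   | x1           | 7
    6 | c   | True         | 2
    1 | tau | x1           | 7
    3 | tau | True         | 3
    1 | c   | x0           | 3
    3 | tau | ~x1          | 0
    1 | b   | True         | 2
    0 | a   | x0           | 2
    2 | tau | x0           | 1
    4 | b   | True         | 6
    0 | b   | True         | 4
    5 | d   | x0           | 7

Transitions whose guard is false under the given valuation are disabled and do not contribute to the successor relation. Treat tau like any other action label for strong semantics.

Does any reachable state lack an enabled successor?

Answer: DEADLOCK at state 5

Trace:
R = {0,2,4,5,6,7}
  0: b→4  [deg 1]
  2: b→7  [deg 1]
  4: b→6  [deg 1]
  5: ∅  [STUCK]
  6: c→2  [deg 1]
  7: a→6  c→5  d→7  [deg 3]
witness 5: b·b·c·b·c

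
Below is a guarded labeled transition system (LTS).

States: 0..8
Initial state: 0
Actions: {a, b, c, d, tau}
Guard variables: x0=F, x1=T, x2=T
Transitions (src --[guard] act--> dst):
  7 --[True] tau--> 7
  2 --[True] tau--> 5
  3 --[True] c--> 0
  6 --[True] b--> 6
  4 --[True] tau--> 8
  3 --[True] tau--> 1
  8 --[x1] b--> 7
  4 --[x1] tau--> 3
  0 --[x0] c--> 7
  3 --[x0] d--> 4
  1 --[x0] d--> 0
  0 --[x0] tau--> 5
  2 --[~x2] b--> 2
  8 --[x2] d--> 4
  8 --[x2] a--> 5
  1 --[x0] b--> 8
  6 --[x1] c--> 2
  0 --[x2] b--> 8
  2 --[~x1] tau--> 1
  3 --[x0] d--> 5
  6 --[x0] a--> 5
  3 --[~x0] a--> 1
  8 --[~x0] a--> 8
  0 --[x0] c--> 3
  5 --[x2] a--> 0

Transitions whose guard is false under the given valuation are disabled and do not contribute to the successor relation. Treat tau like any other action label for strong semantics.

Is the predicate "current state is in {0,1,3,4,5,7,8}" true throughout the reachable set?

Answer: INVARIANT HOLDS

Analysis:
Safe = {0,1,3,4,5,7,8}
Reachable = {0,1,3,4,5,7,8}
  0: ok
  1: ok
  3: ok
  4: ok
  5: ok
  7: ok
  8: ok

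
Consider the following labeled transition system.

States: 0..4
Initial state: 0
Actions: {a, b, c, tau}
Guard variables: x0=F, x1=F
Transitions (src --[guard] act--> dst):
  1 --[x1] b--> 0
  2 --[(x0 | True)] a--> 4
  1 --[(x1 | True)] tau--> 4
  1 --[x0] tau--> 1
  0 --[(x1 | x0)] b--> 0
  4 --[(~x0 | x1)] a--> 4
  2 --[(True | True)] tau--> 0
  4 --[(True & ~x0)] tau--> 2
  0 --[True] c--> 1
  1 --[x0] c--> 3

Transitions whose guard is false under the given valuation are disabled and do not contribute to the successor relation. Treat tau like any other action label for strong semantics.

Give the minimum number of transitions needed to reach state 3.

Answer: UNREACHABLE

Working:
Layered search for 3:
  L0 = {0}
  L1 = {1}
  L2 = {4}
  L3 = {2}
3 never appears.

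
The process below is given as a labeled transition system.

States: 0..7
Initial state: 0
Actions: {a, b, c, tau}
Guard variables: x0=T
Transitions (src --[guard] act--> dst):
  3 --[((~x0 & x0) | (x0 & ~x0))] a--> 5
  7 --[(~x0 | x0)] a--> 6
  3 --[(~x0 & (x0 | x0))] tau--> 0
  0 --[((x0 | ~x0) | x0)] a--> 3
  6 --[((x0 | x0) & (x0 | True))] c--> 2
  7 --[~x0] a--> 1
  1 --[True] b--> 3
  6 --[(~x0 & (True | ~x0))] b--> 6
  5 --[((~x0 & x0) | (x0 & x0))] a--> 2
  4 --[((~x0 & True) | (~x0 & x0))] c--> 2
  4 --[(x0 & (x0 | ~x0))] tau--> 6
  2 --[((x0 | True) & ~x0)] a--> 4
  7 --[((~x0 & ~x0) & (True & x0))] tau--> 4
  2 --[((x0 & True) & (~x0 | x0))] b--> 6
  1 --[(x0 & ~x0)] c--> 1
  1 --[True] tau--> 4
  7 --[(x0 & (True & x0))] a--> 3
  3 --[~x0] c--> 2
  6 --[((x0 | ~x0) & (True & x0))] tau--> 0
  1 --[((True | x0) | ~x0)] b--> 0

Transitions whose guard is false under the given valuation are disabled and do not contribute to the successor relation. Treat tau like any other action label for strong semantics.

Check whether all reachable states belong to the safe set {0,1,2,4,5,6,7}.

Inv-set: {0,1,2,4,5,6,7}
Reachable = {0,3}
  0: ok
  3: ✗ unsafe
witness against invariant: a → 3

Answer: INVARIANT VIOLATED at state 3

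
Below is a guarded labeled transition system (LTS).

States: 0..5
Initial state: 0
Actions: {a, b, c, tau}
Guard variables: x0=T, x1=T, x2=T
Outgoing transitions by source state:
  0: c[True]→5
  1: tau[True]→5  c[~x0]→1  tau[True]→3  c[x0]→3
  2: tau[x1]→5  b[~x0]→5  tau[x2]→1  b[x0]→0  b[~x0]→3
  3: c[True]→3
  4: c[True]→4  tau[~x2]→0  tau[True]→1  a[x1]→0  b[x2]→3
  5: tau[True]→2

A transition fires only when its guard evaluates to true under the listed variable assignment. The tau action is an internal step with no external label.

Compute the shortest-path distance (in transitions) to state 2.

Answer: 2

Trace:
BFS to 2:
  L0 = {0}
  L1 = {5}
  L2 = {2}
2 enters at depth 2; path c·tau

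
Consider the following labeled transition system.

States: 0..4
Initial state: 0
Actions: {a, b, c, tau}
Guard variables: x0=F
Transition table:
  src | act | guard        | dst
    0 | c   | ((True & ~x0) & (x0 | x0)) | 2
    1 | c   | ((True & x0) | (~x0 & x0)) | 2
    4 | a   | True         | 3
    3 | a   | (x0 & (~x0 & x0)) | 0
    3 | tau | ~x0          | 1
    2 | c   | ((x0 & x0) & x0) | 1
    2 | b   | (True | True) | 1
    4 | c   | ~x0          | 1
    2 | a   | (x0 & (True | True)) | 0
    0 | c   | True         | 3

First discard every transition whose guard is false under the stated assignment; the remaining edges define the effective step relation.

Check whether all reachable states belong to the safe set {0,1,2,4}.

Allowed set {0,1,2,4}
R = {0,1,3}
  0: safe
  1: safe
  3: ✗ unsafe
counterexample path to 3: c

Answer: INVARIANT VIOLATED at state 3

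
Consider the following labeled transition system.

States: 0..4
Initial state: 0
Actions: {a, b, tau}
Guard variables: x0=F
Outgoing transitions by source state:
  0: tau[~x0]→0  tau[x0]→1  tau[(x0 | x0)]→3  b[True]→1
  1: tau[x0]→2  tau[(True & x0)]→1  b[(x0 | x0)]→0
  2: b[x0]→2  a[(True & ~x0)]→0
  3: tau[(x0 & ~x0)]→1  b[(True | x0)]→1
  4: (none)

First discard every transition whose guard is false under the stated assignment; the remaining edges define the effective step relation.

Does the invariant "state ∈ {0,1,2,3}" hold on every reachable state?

Answer: INVARIANT HOLDS

Analysis:
Safe = {0,1,2,3}
Reachable = {0,1}
  0: ok
  1: ok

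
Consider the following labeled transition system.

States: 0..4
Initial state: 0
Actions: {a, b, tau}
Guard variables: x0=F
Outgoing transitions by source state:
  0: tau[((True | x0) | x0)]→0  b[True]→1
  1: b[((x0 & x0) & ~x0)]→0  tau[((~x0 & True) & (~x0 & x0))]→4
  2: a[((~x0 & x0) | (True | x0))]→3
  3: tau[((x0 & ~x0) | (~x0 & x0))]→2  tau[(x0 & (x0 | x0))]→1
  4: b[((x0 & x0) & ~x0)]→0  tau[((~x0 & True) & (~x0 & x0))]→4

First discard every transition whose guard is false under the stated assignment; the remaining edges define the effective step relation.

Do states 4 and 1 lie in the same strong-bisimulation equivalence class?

Answer: BISIMILAR

Working:
Refine partition for ~:
  P[0] = {{0,1,2,3,4}}
  P[1] = {{0},{1,3,4},{2}}
3 equivalence class(es) (converged in 2)
4∈{1,3,4}, 1∈{1,3,4}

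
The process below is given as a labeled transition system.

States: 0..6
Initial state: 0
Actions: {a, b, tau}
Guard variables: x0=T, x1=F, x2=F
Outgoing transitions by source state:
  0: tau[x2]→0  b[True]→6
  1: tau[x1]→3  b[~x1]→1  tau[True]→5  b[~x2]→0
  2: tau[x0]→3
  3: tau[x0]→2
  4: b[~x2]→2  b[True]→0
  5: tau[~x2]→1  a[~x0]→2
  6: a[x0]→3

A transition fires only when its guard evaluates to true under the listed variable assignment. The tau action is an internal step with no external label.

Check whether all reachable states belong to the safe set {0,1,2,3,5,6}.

Answer: INVARIANT HOLDS

Trace:
Allowed set {0,1,2,3,5,6}
Reachable = {0,2,3,6}
  0: safe
  2: safe
  3: safe
  6: safe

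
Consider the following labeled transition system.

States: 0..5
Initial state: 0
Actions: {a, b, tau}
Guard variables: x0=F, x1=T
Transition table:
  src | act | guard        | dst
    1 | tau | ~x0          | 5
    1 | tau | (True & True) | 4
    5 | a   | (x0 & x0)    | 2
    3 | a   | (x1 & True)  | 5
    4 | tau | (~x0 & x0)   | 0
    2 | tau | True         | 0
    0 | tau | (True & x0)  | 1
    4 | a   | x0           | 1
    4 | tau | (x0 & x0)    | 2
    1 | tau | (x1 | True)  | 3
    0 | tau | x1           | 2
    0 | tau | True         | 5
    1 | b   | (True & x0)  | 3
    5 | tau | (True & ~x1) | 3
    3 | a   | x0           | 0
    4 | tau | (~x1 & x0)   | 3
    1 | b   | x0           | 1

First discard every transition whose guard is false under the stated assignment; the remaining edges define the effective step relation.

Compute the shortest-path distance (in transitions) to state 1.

Answer: UNREACHABLE

Trace:
BFS to 1:
  L0 = {0}
  L1 = {2,5}
1 never appears.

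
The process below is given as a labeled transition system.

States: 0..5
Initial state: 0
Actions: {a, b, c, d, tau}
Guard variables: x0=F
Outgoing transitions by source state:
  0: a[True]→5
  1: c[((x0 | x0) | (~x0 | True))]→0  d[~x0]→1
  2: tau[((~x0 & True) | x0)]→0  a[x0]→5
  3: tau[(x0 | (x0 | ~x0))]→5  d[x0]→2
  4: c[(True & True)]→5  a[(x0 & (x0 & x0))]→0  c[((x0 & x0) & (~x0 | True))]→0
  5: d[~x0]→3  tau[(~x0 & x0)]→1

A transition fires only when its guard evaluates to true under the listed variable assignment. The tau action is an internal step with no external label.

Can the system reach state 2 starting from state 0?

Answer: UNREACHABLE

Trace:
Guard filter leaves 7 enabled edge(s).
L0 = {0}
L1 = {5}  cumulative {0,5}
L2 = {3}  cumulative {0,3,5}
R = {0,3,5}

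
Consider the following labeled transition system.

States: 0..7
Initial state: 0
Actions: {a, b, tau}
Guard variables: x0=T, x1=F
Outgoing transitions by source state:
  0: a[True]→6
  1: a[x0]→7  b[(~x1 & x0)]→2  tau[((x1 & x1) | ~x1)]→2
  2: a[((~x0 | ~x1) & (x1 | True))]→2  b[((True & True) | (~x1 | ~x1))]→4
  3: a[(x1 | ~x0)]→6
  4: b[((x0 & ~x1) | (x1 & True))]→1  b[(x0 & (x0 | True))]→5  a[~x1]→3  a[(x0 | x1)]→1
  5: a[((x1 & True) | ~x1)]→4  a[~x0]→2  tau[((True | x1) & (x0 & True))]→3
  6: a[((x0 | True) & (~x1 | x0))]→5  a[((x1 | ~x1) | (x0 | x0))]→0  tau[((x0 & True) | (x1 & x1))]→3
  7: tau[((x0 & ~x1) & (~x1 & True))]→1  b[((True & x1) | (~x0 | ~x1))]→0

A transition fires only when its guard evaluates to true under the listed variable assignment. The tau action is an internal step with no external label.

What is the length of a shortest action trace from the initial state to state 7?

Answer: 5

Analysis:
Breadth-first toward 7:
  depth 0: {0}
  depth 1: {6}
  depth 2: {3,5}
  depth 3: {4}
  depth 4: {1}
  depth 5: {2,7}
7 enters at depth 5; path a·a·a·a·a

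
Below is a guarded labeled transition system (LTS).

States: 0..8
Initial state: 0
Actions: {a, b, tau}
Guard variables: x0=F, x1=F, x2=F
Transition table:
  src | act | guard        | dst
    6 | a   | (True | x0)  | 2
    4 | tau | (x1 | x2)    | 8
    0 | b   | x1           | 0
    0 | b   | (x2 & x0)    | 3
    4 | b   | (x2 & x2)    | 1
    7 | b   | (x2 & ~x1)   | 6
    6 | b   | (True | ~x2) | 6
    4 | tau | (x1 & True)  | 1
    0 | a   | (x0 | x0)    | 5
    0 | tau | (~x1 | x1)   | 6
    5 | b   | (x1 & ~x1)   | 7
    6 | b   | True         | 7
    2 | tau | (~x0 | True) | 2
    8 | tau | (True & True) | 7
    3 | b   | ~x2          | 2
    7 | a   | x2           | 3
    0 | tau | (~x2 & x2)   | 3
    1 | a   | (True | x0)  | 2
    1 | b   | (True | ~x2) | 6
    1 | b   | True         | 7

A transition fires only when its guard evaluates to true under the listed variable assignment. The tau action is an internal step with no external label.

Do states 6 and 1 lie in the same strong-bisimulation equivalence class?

Bisimulation quotient by refinement:
  P[0] = {{0,1,2,3,4,5,6,7,8}}
  P[1] = {{0,2,8},{1,6},{3},{4,5,7}}
  P[2] = {{0},{1,6},{2},{3},{4,5,7},{8}}
stable after 3 split(s): 6 block(s)
class of 6: {1,6}; class of 1: {1,6}

Answer: BISIMILAR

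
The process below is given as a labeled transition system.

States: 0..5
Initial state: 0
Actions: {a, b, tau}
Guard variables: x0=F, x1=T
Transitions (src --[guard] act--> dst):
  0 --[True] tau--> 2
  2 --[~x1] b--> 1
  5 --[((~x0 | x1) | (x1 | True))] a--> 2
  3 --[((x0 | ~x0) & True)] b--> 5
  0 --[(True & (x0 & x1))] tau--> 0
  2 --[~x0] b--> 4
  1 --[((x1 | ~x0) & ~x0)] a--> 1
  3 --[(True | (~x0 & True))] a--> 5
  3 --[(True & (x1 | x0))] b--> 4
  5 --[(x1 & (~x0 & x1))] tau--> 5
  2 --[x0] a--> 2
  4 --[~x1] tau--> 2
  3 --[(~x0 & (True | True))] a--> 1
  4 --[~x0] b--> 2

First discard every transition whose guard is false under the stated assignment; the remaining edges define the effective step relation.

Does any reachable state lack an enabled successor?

Answer: DEADLOCK-FREE

Analysis:
Reach set: {0,2,4}
  0: tau→2  [deg 1]
  2: b→4  [deg 1]
  4: b→2  [deg 1]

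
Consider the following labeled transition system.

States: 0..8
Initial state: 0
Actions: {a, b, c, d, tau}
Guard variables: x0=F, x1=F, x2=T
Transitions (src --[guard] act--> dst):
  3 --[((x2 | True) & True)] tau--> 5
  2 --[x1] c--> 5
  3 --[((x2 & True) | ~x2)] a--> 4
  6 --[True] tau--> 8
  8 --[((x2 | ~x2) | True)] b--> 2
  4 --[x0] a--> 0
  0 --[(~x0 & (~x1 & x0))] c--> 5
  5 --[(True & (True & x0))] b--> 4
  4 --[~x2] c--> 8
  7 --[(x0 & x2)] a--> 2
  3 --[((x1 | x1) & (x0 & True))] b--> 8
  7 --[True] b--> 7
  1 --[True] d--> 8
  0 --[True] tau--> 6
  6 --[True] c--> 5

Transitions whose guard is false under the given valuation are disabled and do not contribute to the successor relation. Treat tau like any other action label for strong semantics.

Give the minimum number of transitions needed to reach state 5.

Answer: 2

Working:
Layered search for 5:
  depth 0: {0}
  depth 1: {6}
  depth 2: {5,8}
first hit 5 at d=2 via tau·c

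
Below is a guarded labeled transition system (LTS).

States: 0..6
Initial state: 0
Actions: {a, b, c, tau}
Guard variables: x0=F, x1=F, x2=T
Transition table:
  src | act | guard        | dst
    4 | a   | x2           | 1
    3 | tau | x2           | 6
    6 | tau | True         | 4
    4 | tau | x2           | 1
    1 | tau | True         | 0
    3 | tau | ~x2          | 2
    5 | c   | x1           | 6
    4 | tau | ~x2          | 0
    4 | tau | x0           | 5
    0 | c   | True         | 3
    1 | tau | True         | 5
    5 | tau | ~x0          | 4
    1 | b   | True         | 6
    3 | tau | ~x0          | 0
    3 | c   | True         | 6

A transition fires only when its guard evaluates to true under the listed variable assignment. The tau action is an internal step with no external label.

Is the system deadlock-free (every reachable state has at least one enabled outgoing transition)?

Answer: DEADLOCK-FREE

Analysis:
R = {0,1,3,4,5,6}
  0: c→3  [1 exit(s)]
  1: b→6  tau→0  tau→5  [3 exit(s)]
  3: c→6  tau→0  tau→6  [3 exit(s)]
  4: a→1  tau→1  [2 exit(s)]
  5: tau→4  [1 exit(s)]
  6: tau→4  [1 exit(s)]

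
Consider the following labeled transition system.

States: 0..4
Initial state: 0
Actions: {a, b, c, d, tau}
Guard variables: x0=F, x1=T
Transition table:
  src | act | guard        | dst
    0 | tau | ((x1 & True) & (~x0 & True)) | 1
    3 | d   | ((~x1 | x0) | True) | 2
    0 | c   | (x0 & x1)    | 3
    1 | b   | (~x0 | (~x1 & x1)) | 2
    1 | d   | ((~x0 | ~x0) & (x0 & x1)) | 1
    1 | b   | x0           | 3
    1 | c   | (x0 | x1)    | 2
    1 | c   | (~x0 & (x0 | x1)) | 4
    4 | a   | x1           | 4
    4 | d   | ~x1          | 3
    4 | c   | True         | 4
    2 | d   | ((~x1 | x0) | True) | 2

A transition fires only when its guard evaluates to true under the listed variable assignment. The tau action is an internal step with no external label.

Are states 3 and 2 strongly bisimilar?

Answer: BISIMILAR

Working:
Bisimulation quotient by refinement:
  P[0] = {{0,1,2,3,4}}
  P[1] = {{0},{1},{2,3},{4}}
4 equivalence class(es) (converged in 2)
[3]={2,3}  [2]={2,3}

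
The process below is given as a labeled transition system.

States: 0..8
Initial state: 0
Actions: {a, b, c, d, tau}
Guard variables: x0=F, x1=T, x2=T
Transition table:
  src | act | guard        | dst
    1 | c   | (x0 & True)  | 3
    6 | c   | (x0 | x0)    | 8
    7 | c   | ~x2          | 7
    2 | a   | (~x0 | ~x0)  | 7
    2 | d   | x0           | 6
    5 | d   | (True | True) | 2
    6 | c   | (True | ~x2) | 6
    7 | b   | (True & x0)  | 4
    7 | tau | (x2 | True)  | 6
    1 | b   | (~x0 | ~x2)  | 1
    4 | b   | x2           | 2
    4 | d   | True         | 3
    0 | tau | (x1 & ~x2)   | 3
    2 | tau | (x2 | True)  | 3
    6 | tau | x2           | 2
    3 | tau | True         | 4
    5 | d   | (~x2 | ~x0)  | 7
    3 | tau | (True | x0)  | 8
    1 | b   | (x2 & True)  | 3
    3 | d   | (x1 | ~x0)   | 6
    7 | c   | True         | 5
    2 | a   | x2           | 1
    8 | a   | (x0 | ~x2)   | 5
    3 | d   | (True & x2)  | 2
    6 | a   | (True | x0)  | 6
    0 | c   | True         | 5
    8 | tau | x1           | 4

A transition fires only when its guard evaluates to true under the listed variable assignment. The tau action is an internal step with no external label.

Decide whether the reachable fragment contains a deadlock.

Answer: DEADLOCK-FREE

Working:
Reachable = {0,1,2,3,4,5,6,7,8}
  0: c→5  [deg 1]
  1: b→1  b→3  [deg 2]
  2: a→1  a→7  tau→3  [deg 3]
  3: d→2  d→6  tau→4  tau→8  [deg 4]
  4: b→2  d→3  [deg 2]
  5: d→2  d→7  [deg 2]
  6: a→6  c→6  tau→2  [deg 3]
  7: c→5  tau→6  [deg 2]
  8: tau→4  [deg 1]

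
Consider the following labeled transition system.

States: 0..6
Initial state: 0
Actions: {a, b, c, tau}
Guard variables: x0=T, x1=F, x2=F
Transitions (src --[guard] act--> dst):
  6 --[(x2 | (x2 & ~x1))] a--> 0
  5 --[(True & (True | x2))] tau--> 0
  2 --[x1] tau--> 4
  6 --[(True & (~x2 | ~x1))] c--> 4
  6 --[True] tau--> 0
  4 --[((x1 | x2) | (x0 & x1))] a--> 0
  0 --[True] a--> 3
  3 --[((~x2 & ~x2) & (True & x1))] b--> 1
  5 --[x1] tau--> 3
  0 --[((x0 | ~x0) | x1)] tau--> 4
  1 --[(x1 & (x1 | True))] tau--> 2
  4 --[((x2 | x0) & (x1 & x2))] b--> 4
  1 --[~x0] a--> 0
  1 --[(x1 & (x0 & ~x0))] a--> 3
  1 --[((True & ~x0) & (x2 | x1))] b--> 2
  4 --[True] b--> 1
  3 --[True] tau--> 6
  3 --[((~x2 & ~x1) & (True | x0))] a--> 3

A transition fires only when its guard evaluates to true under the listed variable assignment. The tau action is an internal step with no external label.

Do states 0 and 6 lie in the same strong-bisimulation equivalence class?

Answer: NOT BISIMILAR

Analysis:
Compute ~ classes (split until stable):
  round 0: {{0,1,2,3,4,5,6}}
  round 1: {{0,3},{1,2},{4},{5},{6}}
  round 2: {{0},{1,2},{3},{4},{5},{6}}
Fixed point at round 3; 6 class(es).
[0]={0}  [6]={6}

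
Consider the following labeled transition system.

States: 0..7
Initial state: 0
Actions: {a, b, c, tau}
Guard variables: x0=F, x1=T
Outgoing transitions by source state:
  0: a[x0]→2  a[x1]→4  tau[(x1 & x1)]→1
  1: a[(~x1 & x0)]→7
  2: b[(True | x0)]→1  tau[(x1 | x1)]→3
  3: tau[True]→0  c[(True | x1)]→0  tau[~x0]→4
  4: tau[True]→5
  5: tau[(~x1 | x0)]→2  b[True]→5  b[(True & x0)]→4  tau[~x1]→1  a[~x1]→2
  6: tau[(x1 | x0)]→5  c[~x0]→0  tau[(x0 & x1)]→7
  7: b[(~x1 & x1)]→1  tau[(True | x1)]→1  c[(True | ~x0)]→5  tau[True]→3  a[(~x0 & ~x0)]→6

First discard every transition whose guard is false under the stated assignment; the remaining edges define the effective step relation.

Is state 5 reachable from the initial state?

Answer: REACHABLE

Working:
After dropping false guards: 15 live edges.
L0 = {0}
L1 = {1,4}  total {0,1,4}
L2 = {5}  total {0,1,4,5}
R = {0,1,4,5}
Path to 5: a·tau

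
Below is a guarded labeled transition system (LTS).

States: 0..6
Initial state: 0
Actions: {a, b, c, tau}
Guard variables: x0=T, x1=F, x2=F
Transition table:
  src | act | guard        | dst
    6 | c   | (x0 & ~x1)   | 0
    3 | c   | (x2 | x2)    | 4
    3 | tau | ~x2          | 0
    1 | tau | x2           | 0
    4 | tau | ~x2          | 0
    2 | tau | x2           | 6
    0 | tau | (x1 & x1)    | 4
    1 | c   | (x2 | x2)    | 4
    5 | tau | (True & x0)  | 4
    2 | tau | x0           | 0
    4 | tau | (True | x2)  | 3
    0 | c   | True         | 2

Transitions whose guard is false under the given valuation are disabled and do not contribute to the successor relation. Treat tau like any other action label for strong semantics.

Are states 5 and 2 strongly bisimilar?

Answer: NOT BISIMILAR

Trace:
Bisimulation quotient by refinement:
  π0 = {{0,1,2,3,4,5,6}}
  π1 = {{0,6},{1},{2,3,4,5}}
  π2 = {{0},{1},{2,3},{4},{5},{6}}
6 equivalence class(es) (converged in 3)
[5]={5}  [2]={2,3}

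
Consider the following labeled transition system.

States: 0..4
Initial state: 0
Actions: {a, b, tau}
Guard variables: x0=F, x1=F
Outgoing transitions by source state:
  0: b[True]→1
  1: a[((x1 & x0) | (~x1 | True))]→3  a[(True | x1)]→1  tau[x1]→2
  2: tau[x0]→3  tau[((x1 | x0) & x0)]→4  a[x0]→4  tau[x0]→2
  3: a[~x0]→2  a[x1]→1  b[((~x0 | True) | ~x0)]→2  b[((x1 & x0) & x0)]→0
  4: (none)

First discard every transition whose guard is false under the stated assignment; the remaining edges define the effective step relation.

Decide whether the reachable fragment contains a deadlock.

Answer: DEADLOCK at state 2

Trace:
Reachable = {0,1,2,3}
  0: b→1  [1 out]
  1: a→1  a→3  [2 out]
  2: ∅  [no exit]
  3: a→2  b→2  [2 out]
trace reaching 2: b·a·a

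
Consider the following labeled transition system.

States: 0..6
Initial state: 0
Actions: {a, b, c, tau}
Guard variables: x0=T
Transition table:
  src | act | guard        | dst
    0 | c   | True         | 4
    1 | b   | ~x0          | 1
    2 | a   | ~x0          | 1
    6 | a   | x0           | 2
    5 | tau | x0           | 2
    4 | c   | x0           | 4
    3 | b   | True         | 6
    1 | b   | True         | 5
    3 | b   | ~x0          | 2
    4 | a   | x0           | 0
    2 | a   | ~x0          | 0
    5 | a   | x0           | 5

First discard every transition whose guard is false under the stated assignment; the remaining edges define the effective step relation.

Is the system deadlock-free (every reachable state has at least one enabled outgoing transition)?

Answer: DEADLOCK-FREE

Trace:
Reach set: {0,4}
  0: c→4  [deg 1]
  4: a→0  c→4  [deg 2]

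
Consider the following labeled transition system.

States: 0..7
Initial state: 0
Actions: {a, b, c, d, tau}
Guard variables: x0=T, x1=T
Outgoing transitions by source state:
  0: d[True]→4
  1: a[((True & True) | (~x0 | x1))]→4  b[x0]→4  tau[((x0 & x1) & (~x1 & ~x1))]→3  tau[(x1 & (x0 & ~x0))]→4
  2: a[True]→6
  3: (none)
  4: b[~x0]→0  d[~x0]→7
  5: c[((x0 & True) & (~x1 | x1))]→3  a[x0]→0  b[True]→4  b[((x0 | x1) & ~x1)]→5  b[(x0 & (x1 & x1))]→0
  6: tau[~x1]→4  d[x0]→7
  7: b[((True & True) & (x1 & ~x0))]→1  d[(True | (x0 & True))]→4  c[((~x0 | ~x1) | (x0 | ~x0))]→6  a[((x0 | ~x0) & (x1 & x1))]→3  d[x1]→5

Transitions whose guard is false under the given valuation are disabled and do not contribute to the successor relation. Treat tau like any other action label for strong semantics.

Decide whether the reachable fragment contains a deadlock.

R = {0,4}
  0: d→4  [deg 1]
  4: ∅  [no exit]
witness 4: d

Answer: DEADLOCK at state 4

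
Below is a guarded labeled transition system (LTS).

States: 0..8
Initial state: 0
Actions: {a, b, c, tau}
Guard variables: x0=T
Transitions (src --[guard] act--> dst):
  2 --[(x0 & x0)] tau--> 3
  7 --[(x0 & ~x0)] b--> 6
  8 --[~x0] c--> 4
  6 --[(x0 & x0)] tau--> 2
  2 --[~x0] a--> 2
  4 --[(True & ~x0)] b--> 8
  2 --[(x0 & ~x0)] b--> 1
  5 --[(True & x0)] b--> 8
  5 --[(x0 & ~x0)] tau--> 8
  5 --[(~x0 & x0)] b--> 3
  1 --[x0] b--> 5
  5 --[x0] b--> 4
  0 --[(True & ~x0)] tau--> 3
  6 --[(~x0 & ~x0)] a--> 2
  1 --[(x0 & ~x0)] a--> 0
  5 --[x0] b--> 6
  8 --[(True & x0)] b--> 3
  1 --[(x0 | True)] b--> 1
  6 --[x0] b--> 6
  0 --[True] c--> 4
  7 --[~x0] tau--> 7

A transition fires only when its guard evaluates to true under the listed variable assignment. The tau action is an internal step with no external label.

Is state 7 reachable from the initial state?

10 transition(s) survive guard evaluation.
L0 = {0}
L1 = {4}  total {0,4}
Reach set: {0,4}

Answer: UNREACHABLE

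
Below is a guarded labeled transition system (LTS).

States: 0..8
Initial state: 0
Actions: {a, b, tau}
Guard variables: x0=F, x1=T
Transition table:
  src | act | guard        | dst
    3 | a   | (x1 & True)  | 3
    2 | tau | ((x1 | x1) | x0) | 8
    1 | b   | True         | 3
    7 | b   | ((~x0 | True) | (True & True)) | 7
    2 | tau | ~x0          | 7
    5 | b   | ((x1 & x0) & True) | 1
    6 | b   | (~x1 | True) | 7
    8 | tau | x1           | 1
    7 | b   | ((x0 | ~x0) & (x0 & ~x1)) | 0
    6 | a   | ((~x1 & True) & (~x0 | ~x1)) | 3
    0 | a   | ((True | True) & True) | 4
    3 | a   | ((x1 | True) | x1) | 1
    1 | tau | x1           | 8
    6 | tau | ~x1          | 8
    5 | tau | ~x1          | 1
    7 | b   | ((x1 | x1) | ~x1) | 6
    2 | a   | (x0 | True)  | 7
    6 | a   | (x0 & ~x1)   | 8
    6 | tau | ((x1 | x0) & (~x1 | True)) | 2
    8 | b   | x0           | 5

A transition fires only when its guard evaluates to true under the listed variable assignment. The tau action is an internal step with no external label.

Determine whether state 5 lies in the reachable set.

Answer: UNREACHABLE

Analysis:
Guard filter leaves 13 enabled edge(s).
Layer 0: {0}
Layer 1: {4}  total {0,4}
Reach set: {0,4}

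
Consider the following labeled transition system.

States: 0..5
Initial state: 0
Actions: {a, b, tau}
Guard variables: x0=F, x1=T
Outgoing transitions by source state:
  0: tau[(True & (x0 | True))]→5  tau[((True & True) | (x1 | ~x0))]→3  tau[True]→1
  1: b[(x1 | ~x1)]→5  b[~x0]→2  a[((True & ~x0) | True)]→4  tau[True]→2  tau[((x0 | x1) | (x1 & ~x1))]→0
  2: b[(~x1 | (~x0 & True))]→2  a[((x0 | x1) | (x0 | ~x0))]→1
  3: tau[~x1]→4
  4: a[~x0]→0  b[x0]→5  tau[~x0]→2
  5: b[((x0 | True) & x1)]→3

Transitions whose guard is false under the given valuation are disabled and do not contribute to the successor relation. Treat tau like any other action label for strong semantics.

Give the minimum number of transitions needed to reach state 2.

BFS to 2:
  L0 = {0}
  L1 = {1,3,5}
  L2 = {2,4}
depth(2)=2, e.g. tau·b

Answer: 2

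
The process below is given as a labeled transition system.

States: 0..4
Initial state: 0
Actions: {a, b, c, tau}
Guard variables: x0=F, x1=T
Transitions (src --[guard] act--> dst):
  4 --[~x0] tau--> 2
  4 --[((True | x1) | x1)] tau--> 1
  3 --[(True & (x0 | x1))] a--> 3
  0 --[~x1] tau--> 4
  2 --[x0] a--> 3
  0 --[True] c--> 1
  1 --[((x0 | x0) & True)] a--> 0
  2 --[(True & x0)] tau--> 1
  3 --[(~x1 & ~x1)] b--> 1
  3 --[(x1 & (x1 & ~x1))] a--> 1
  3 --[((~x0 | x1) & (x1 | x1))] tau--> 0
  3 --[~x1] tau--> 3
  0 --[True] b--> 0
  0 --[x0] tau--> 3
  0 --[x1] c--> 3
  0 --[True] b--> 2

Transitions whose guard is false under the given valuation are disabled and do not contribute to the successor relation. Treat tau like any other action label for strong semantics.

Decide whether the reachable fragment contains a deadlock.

Answer: DEADLOCK at state 1

Working:
Reach set: {0,1,2,3}
  0: b→0  b→2  c→1  c→3  [deg 4]
  1: ∅  [deadlock]
  2: ∅  [deadlock]
  3: a→3  tau→0  [deg 2]
Path to 1: c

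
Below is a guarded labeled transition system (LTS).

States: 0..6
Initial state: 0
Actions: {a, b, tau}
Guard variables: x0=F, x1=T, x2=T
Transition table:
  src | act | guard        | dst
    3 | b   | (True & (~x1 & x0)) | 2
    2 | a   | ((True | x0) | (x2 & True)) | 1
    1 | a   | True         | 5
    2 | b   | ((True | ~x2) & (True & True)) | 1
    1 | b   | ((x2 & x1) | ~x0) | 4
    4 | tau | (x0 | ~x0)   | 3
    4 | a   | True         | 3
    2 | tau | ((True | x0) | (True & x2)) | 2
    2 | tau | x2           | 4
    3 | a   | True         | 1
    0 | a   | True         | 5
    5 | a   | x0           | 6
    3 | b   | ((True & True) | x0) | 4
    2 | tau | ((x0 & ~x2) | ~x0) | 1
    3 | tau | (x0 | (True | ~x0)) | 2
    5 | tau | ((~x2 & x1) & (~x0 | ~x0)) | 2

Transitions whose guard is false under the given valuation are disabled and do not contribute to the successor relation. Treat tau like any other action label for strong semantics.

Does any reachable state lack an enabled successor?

Reachable = {0,5}
  0: a→5  [1 out]
  5: ∅  [deadlock]
Path to 5: a

Answer: DEADLOCK at state 5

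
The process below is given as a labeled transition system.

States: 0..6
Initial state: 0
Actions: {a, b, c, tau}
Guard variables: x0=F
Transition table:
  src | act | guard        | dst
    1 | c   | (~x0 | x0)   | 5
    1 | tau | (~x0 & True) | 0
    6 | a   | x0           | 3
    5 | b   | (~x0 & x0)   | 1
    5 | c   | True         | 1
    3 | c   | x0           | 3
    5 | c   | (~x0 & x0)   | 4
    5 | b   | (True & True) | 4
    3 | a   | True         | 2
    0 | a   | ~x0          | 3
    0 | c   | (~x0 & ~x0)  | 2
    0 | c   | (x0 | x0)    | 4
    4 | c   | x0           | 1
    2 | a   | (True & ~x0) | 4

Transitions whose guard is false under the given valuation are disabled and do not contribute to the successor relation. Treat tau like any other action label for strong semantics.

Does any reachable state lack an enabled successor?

R = {0,2,3,4}
  0: a→3  c→2  [2 out]
  2: a→4  [1 out]
  3: a→2  [1 out]
  4: ∅  [STUCK]
trace reaching 4: c·a

Answer: DEADLOCK at state 4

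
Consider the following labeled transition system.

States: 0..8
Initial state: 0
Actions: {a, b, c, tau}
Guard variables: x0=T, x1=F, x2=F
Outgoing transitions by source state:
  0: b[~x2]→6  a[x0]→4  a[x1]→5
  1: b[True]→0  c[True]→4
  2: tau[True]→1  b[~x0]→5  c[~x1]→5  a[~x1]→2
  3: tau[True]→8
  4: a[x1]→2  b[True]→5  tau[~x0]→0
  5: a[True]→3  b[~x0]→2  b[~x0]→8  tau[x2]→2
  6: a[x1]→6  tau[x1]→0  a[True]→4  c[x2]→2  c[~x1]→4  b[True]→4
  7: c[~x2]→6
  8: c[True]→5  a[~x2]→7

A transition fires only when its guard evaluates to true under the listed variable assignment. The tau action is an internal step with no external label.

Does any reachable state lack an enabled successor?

Answer: DEADLOCK-FREE

Analysis:
Reach set: {0,3,4,5,6,7,8}
  0: a→4  b→6  [deg 2]
  3: tau→8  [deg 1]
  4: b→5  [deg 1]
  5: a→3  [deg 1]
  6: a→4  b→4  c→4  [deg 3]
  7: c→6  [deg 1]
  8: a→7  c→5  [deg 2]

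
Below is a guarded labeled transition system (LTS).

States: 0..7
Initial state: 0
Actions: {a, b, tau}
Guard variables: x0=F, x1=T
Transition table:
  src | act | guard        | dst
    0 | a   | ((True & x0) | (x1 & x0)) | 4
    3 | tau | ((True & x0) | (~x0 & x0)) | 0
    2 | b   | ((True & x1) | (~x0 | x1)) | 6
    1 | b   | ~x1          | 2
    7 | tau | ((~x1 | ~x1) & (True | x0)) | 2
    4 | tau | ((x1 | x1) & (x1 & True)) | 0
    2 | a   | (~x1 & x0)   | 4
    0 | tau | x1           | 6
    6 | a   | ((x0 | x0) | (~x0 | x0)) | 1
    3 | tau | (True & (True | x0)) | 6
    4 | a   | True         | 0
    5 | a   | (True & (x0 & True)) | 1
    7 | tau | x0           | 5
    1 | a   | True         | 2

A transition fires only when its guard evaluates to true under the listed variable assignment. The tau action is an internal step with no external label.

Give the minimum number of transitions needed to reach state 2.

Breadth-first toward 2:
  depth 0: {0}
  depth 1: {6}
  depth 2: {1}
  depth 3: {2}
first hit 2 at d=3 via tau·a·a

Answer: 3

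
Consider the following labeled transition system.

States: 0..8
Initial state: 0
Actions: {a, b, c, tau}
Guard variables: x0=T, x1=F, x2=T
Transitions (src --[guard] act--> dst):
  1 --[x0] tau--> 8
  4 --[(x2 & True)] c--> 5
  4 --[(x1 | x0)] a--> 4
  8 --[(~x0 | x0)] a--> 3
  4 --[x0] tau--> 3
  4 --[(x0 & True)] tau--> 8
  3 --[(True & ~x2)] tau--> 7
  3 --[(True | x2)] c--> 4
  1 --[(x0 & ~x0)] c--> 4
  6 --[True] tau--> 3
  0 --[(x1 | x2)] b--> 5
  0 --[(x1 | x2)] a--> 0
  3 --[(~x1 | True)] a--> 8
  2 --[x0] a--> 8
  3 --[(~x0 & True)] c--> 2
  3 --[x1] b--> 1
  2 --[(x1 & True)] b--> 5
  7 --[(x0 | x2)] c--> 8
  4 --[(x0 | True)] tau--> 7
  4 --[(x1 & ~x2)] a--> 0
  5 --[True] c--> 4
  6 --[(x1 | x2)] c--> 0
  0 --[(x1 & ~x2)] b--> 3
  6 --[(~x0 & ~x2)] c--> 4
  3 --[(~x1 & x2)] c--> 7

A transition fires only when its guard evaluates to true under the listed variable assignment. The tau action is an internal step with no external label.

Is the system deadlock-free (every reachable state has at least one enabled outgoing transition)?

Answer: DEADLOCK-FREE

Working:
R = {0,3,4,5,7,8}
  0: a→0  b→5  [2 exit(s)]
  3: a→8  c→4  c→7  [3 exit(s)]
  4: a→4  c→5  tau→3  tau→7  tau→8  [5 exit(s)]
  5: c→4  [1 exit(s)]
  7: c→8  [1 exit(s)]
  8: a→3  [1 exit(s)]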